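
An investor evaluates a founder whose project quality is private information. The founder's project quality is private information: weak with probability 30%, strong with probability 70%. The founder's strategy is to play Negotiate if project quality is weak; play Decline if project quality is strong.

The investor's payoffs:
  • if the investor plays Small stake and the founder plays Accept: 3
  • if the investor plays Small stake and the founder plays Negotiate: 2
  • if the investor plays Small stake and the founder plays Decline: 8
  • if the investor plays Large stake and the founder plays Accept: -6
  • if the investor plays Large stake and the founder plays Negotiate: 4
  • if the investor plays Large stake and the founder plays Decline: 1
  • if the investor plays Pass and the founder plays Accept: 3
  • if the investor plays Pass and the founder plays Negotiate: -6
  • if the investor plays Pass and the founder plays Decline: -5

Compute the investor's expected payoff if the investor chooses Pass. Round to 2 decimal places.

-5.30

E[Pass] = 0.3·(-6) + 0.7·(-5) = (-1.8) + (-3.5) = -5.3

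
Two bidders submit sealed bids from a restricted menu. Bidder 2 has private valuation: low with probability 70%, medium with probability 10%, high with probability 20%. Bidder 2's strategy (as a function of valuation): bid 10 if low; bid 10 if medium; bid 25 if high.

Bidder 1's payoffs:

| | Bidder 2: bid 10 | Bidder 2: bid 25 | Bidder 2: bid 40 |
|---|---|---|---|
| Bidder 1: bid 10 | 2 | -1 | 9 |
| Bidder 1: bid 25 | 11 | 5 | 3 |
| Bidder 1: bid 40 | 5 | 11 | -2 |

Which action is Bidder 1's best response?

E[bid 10] = 0.7·(2) + 0.1·(2) + 0.2·(-1) = 1.4
E[bid 25] = 0.7·(11) + 0.1·(11) + 0.2·(5) = 9.8
E[bid 40] = 0.7·(5) + 0.1·(5) + 0.2·(11) = 6.2
Best response: bid 25 (9.8 is the largest).

bid 25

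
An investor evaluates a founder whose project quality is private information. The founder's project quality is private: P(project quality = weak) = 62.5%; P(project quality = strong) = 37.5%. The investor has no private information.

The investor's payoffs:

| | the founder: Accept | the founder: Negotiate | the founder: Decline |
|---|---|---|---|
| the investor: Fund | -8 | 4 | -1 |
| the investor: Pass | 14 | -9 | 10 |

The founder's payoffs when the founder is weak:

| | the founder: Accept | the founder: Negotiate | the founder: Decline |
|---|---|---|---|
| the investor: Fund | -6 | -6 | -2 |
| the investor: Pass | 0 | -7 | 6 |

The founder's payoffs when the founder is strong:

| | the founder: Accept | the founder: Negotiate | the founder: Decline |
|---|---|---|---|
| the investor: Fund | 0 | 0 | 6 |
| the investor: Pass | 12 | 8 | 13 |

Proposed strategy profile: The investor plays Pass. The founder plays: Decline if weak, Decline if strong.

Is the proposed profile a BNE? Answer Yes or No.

A profile is a BNE iff every type of every player is best-responding given beliefs about the other side.
The investor plays Pass: E[Pass] = 0.625·(10) + 0.375·(10) = 10; E[Fund] = -1. Best-responding. ✓
The founder (project quality weak), facing Pass: Accept gives 0, Negotiate gives -7, Decline gives 6. Proposed Decline is best. ✓
The founder (project quality strong), facing Pass: Accept gives 12, Negotiate gives 8, Decline gives 13. Proposed Decline is best. ✓

Yes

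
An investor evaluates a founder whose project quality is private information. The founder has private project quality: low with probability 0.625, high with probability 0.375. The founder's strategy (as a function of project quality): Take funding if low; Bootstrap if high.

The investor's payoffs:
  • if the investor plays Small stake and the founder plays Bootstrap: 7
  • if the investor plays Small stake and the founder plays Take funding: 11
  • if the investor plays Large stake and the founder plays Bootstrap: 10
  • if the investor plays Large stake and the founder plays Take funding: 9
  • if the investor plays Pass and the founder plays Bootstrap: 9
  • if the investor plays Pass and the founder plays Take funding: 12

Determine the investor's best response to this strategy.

E[Small stake] = 0.625·(11) + 0.375·(7) = 9.5
E[Large stake] = 0.625·(9) + 0.375·(10) = 9.375
E[Pass] = 0.625·(12) + 0.375·(9) = 10.875
Best response: Pass (10.875 is the largest).

Pass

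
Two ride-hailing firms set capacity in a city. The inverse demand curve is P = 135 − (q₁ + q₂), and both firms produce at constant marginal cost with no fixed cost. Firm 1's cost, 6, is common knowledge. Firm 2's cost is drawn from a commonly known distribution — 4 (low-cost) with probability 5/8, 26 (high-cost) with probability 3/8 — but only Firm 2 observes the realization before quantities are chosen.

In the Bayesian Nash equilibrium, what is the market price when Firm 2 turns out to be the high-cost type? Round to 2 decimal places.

Type-c best response for Firm 2: q₂(c) = (135 − c)/2 − q₁/2.
Firm 1 maximizes expected profit; its first-order condition is 135 − 2q₁ − E[q₂] − 6 = 0.
Substituting E[q₂] and solving: E[c₂] = 12.25, so q₁ = (135 − 2·6 + 12.25)/3 = 45.0833.
q₂(high-cost) = 31.9583, so P = 135 − (45.0833 + 31.9583) = 57.9583.

57.96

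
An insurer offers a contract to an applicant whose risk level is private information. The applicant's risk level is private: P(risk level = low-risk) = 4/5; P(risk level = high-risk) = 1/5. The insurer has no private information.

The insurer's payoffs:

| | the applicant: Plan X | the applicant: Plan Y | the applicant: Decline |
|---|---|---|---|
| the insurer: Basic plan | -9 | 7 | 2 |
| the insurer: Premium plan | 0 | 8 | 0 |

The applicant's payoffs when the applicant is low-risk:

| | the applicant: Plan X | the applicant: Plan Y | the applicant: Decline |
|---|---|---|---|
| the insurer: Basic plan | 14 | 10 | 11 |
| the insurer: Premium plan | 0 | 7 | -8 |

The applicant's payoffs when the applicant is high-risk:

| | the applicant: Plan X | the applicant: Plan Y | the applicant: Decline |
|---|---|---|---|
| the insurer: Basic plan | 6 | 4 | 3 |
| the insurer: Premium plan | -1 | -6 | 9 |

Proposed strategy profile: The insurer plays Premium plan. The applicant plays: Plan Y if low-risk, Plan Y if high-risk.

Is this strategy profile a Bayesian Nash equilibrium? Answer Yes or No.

No

The insurer plays Premium plan: E[Premium plan] = 4/5·(8) + 1/5·(8) = 8; E[Basic plan] = 7. Best-responding. ✓
The applicant (risk level low-risk), facing Premium plan: Plan X gives 0, Plan Y gives 7, Decline gives -8. Proposed Plan Y is best. ✓
The applicant (risk level high-risk), facing Premium plan: Plan X gives -1, Plan Y gives -6, Decline gives 9. Proposed Plan Y is not best — profitable deviation exists. ✗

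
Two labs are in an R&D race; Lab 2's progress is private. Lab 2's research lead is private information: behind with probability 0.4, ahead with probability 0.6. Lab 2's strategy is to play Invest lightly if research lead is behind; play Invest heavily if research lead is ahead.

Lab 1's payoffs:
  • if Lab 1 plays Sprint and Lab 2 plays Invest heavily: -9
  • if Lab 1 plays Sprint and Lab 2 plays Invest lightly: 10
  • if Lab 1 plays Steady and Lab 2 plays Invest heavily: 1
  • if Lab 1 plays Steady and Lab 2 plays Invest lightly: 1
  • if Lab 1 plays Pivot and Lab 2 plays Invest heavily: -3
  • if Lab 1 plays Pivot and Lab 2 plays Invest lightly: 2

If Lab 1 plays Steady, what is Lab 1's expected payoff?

Take the expectation over Lab 2's research lead, weighting each type's action by its prior probability.
E[Steady] = 0.4·1 + 0.6·1 = 0.4 + 0.6 = 1

1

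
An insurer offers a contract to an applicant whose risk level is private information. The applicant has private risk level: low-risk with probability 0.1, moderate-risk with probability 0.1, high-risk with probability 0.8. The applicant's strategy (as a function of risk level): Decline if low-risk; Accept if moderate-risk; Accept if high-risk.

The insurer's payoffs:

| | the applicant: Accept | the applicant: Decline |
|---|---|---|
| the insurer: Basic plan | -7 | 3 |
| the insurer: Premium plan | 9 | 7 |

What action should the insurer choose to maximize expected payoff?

E[Basic plan] = 0.1·(3) + 0.1·(-7) + 0.8·(-7) = -6
E[Premium plan] = 0.1·(7) + 0.1·(9) + 0.8·(9) = 8.8
Best response: Premium plan (8.8 is the largest).

Premium plan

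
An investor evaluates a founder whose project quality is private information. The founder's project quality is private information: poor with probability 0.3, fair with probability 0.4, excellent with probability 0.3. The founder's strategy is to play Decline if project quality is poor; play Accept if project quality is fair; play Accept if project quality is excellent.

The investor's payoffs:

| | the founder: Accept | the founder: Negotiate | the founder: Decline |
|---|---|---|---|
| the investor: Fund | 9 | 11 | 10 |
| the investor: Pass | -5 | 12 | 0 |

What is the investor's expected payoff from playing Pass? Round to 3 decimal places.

Take the expectation over the founder's project quality, weighting each type's action by its prior probability.
E[Pass] = 0.3·0 + 0.4·(-5) + 0.3·(-5) = 0 + (-2) + (-1.5) = -3.5

-3.500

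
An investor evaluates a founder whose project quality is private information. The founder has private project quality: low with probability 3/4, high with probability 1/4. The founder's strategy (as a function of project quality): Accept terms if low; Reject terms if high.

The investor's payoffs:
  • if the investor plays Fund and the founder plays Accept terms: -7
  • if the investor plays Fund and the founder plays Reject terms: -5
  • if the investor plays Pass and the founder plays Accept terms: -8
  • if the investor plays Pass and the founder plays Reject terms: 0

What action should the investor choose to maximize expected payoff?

Compute the investor's expected payoff for each action, taking the expectation over the founder's type.
E[Fund] = 3/4·(-7) + 1/4·(-5) = -13/2
E[Pass] = 3/4·(-8) + 1/4·(0) = -6
Best response: Pass (-6 is the largest).

Pass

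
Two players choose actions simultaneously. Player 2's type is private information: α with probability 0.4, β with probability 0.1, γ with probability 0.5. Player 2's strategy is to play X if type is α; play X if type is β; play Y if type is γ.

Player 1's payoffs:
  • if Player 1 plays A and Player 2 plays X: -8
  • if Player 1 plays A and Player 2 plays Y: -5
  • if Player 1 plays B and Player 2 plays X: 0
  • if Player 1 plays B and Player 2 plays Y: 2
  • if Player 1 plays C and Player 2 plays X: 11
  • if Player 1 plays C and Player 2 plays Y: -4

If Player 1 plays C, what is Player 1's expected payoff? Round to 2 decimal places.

3.50

E[C] = 0.4·11 + 0.1·11 + 0.5·(-4) = 4.4 + 1.1 + (-2) = 3.5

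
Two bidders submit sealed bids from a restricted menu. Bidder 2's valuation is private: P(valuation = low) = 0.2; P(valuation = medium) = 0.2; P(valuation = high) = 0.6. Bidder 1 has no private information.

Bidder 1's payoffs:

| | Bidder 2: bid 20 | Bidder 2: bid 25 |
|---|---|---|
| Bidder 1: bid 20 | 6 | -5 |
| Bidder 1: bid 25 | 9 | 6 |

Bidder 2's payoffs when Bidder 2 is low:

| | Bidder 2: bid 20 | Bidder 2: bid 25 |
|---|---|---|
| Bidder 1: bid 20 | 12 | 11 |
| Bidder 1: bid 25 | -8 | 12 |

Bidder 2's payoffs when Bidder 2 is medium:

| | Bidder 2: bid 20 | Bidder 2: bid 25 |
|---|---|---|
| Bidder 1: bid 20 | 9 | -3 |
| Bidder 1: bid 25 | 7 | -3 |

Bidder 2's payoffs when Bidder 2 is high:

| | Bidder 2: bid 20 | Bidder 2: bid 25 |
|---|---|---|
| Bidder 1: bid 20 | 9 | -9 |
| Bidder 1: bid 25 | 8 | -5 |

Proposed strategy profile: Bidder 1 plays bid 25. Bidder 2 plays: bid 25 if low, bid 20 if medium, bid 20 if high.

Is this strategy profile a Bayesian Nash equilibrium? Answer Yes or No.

Yes

A profile is a BNE iff every type of every player is best-responding given beliefs about the other side.
Bidder 1 plays bid 25: E[bid 25] = 0.2·(6) + 0.2·(9) + 0.6·(9) = 8.4; E[bid 20] = 3.8. Best-responding. ✓
Bidder 2 (valuation low), facing bid 25: bid 20 gives -8, bid 25 gives 12. Proposed bid 25 is best. ✓
Bidder 2 (valuation medium), facing bid 25: bid 20 gives 7, bid 25 gives -3. Proposed bid 20 is best. ✓
Bidder 2 (valuation high), facing bid 25: bid 20 gives 8, bid 25 gives -5. Proposed bid 20 is best. ✓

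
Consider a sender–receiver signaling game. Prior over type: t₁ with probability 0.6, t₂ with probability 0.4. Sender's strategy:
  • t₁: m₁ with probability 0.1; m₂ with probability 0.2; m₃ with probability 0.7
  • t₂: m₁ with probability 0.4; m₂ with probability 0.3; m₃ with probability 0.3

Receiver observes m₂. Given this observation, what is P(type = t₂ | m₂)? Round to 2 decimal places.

0.50

Apply Bayes' rule using the sender's strategy as the likelihood.
P(m₂) = 0.6·0.2 + 0.4·0.3 = 0.24
P(t₂ | m₂) = (0.4·0.3) / 0.24 = 0.12 / 0.24 = 0.5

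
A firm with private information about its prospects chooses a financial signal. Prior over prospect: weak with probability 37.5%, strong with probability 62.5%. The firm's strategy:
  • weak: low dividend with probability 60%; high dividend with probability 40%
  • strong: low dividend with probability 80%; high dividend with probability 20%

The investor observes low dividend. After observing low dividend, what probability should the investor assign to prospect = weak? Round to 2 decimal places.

0.31

P(low dividend) = 0.375·0.6 + 0.625·0.8 = 0.725
P(weak | low dividend) = (0.375·0.6) / 0.725 = 0.225 / 0.725 = 0.310345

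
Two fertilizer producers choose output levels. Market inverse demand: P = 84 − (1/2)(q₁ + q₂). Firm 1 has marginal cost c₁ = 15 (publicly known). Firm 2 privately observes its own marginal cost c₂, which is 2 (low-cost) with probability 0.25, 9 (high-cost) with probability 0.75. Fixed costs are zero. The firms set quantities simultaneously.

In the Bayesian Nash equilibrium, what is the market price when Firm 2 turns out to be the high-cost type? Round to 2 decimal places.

Firm 2 with cost c maximizes (84 − (1/2)(q₁+q₂) − c)·q₂, giving q₂(c) = (84 − c − (1/2)q₁).
E[c₂] = 0.25·2 + 0.75·9 = 7.25
Firm 1's FOC against E[q₂] yields q₁ = (84 − 2·15 + E[c₂])/(3/2) = (84 − 30 + 7.25)/(3/2) = 40.8333.
q₂(high-cost) = 54.5833, so P = 84 − (1/2)·(40.8333 + 54.5833) = 36.2917.

36.29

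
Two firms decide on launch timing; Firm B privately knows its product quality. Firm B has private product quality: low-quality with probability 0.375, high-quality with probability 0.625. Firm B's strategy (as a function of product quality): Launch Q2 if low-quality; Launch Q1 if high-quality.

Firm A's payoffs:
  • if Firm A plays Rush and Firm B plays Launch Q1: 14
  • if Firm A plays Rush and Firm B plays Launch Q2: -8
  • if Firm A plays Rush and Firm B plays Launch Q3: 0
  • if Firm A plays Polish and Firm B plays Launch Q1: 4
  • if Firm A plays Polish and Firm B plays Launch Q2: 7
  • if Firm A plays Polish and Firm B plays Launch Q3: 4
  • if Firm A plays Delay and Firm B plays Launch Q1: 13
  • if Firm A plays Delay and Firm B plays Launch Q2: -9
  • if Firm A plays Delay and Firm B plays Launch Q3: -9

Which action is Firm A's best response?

Rush

E[Rush] = 0.375·(-8) + 0.625·(14) = 5.75
E[Polish] = 0.375·(7) + 0.625·(4) = 5.125
E[Delay] = 0.375·(-9) + 0.625·(13) = 4.75
Best response: Rush (5.75 is the largest).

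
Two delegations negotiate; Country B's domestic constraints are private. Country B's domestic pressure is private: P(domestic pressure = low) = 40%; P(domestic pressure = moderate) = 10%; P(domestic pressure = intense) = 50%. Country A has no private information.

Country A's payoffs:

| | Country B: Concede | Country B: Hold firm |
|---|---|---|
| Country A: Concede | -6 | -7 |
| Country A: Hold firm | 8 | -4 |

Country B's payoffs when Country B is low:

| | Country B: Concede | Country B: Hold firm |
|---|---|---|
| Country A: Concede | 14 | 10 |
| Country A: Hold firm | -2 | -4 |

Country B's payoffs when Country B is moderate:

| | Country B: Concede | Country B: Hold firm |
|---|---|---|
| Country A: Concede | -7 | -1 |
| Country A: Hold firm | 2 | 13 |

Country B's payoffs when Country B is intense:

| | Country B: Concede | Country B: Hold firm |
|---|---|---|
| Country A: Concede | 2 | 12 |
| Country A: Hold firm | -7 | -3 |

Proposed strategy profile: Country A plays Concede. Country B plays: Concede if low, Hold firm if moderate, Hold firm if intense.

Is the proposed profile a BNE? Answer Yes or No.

No

Country A plays Concede: E[Concede] = 0.4·(-6) + 0.1·(-7) + 0.5·(-7) = -6.6; E[Hold firm] = 0.8. Not best-responding. ✗
Country B (domestic pressure low), facing Concede: Concede gives 14, Hold firm gives 10. Proposed Concede is best. ✓
Country B (domestic pressure moderate), facing Concede: Concede gives -7, Hold firm gives -1. Proposed Hold firm is best. ✓
Country B (domestic pressure intense), facing Concede: Concede gives 2, Hold firm gives 12. Proposed Hold firm is best. ✓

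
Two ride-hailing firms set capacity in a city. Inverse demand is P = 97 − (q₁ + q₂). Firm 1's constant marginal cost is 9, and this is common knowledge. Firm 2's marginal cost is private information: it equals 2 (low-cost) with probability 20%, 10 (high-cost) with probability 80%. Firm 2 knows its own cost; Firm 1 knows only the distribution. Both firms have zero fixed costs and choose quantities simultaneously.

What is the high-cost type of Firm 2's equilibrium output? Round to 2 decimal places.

Each type of Firm 2 best-responds to q₁; Firm 1 best-responds to the expected q₂ over Firm 2's types.
Firm 2 with cost c maximizes (97 − (q₁+q₂) − c)·q₂, giving q₂(c) = (97 − c − q₁)/2.
E[c₂] = 0.2·2 + 0.8·10 = 8.4
Firm 1's FOC against E[q₂] yields q₁ = (97 − 2·9 + E[c₂])/3 = (97 − 18 + 8.4)/3 = 29.1333.
q₂(high-cost) = (97 − 10 − 29.1333)/2 = 28.9333.

28.93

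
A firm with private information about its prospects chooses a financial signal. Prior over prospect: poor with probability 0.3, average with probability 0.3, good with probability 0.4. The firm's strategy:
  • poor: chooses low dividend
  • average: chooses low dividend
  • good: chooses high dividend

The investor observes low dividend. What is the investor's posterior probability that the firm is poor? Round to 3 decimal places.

P(low dividend) = 0.3·1 + 0.3·1 + 0.4·0 = 0.6
P(poor | low dividend) = (0.3·1) / 0.6 = 0.3 / 0.6 = 0.5

0.500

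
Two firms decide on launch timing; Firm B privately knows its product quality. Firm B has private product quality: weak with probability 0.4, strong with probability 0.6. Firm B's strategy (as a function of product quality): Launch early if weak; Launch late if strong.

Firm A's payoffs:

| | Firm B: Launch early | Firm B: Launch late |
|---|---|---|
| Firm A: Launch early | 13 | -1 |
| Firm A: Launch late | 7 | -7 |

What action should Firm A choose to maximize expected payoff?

Compute Firm A's expected payoff for each action, taking the expectation over Firm B's type.
E[Launch early] = 0.4·(13) + 0.6·(-1) = 4.6
E[Launch late] = 0.4·(7) + 0.6·(-7) = -1.4
Best response: Launch early (4.6 is the largest).

Launch early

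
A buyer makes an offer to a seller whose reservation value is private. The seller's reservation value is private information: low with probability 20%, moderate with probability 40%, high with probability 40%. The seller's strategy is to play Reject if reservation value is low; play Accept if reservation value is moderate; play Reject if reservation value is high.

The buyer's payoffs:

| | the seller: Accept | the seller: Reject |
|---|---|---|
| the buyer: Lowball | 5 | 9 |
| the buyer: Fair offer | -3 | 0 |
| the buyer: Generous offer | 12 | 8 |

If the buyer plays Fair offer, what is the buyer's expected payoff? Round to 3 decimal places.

-1.200

E[Fair offer] = 0.2·0 + 0.4·(-3) + 0.4·0 = 0 + (-1.2) + 0 = -1.2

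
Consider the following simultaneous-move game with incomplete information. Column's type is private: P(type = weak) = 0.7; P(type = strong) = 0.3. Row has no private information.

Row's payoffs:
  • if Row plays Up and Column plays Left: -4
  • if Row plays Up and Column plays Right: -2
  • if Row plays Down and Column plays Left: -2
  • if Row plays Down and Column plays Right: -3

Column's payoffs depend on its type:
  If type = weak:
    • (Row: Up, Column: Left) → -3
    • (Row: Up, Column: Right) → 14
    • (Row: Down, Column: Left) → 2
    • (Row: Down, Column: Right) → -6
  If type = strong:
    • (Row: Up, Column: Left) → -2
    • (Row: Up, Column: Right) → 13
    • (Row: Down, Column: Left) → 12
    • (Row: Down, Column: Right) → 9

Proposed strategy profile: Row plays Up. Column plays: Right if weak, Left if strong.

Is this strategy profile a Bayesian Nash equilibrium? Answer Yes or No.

No

A profile is a BNE iff every type of every player is best-responding given beliefs about the other side.
Row plays Up: E[Up] = 0.7·(-2) + 0.3·(-4) = -2.6; E[Down] = -2.7. Best-responding. ✓
Column (type weak), facing Up: Left gives -3, Right gives 14. Proposed Right is best. ✓
Column (type strong), facing Up: Left gives -2, Right gives 13. Proposed Left is not best — profitable deviation exists. ✗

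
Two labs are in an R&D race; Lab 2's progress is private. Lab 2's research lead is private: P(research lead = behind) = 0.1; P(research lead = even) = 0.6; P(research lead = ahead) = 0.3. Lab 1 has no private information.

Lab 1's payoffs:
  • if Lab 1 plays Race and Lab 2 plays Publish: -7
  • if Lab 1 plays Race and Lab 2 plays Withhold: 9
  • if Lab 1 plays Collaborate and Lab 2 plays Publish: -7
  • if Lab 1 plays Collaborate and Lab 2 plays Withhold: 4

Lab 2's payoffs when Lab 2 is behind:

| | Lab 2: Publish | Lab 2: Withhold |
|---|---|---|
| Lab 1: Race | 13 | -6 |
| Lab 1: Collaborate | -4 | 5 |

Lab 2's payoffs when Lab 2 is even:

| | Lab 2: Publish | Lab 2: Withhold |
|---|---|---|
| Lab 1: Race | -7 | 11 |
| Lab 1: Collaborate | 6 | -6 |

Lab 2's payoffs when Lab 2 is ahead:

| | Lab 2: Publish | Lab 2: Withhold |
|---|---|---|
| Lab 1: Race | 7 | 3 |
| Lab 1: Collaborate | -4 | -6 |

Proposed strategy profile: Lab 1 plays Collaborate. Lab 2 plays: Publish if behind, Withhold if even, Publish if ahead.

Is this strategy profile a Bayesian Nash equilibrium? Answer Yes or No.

Lab 1 plays Collaborate: E[Collaborate] = 0.1·(-7) + 0.6·(4) + 0.3·(-7) = -0.4; E[Race] = 2.6. Not best-responding. ✗
Lab 2 (research lead behind), facing Collaborate: Publish gives -4, Withhold gives 5. Proposed Publish is not best — profitable deviation exists. ✗
Lab 2 (research lead even), facing Collaborate: Publish gives 6, Withhold gives -6. Proposed Withhold is not best — profitable deviation exists. ✗
Lab 2 (research lead ahead), facing Collaborate: Publish gives -4, Withhold gives -6. Proposed Publish is best. ✓

No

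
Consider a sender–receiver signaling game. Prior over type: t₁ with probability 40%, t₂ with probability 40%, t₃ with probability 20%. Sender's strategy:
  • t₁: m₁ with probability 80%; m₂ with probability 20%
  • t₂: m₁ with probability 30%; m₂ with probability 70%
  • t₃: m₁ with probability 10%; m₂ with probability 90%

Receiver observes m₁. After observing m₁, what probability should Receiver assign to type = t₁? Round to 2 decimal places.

Apply Bayes' rule using the sender's strategy as the likelihood.
P(m₁) = 0.4·0.8 + 0.4·0.3 + 0.2·0.1 = 0.46
P(t₁ | m₁) = (0.4·0.8) / 0.46 = 0.32 / 0.46 = 0.695652

0.70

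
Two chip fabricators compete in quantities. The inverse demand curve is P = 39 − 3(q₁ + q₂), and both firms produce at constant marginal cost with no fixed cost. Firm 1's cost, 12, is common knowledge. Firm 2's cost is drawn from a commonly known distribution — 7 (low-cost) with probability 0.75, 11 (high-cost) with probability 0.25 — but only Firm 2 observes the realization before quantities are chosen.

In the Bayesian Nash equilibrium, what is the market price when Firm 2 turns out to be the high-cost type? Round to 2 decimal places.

Type-c best response for Firm 2: q₂(c) = (39 − c)/6 − q₁/2.
Firm 1 maximizes expected profit; its first-order condition is 39 − 6q₁ − 3E[q₂] − 12 = 0.
Substituting E[q₂] and solving: E[c₂] = 8, so q₁ = (39 − 2·12 + 8)/9 = 2.55556.
q₂(high-cost) = 3.38889, so P = 39 − 3·(2.55556 + 3.38889) = 21.1667.

21.17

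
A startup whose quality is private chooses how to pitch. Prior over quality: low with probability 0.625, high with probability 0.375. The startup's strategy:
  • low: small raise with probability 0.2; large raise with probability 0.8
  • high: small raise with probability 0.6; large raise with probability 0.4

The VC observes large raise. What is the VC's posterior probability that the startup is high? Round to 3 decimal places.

0.231

Apply Bayes' rule using the sender's strategy as the likelihood.
P(large raise) = 0.625·0.8 + 0.375·0.4 = 0.65
P(high | large raise) = (0.375·0.4) / 0.65 = 0.15 / 0.65 = 0.230769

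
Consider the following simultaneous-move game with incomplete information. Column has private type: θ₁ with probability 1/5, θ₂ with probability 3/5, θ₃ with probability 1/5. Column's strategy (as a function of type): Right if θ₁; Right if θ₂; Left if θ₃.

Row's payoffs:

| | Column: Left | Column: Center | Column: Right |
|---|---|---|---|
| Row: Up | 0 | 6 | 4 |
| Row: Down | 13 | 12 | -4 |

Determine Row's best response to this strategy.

E[Up] = 1/5·(4) + 3/5·(4) + 1/5·(0) = 16/5
E[Down] = 1/5·(-4) + 3/5·(-4) + 1/5·(13) = -3/5
Best response: Up (16/5 is the largest).

Up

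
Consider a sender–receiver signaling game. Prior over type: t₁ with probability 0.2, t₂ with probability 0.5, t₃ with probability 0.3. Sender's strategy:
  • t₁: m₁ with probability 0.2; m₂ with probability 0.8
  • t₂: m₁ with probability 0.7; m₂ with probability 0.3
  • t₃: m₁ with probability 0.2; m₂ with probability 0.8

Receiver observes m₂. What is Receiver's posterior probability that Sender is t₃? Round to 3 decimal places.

0.436

P(m₂) = 0.2·0.8 + 0.5·0.3 + 0.3·0.8 = 0.55
P(t₃ | m₂) = (0.3·0.8) / 0.55 = 0.24 / 0.55 = 0.436364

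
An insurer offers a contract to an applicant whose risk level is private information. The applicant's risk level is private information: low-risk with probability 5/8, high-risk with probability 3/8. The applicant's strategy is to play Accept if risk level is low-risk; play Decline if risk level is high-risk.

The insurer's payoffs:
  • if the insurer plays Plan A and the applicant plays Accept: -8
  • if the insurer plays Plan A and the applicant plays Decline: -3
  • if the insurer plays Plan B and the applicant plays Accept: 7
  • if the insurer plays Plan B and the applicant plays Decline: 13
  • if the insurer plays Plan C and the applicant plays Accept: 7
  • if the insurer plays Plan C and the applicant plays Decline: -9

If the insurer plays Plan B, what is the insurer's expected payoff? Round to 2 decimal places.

9.25

Take the expectation over the applicant's risk level, weighting each type's action by its prior probability.
E[Plan B] = 5/8·7 + 3/8·13 = 35/8 + 39/8 = 37/4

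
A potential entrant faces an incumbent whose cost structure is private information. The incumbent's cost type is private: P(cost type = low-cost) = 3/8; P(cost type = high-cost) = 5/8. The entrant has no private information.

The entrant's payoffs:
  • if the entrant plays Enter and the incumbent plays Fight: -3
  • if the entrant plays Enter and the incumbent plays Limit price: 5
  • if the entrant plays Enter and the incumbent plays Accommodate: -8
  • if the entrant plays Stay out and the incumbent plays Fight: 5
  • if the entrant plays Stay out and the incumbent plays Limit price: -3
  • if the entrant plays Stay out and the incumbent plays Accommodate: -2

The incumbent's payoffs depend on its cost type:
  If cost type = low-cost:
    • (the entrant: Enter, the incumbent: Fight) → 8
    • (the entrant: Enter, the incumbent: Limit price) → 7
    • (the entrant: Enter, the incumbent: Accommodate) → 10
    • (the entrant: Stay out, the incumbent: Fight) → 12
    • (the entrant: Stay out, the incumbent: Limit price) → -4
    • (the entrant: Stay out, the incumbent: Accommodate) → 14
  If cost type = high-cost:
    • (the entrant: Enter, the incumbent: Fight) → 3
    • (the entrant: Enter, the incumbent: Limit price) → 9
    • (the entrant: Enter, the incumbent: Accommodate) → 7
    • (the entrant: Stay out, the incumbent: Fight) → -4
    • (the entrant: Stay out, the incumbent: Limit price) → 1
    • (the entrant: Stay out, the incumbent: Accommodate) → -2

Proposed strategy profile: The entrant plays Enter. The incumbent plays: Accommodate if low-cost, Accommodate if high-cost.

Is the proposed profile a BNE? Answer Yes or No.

No

The entrant plays Enter: E[Enter] = 3/8·(-8) + 5/8·(-8) = -8; E[Stay out] = -2. Not best-responding. ✗
The incumbent (cost type low-cost), facing Enter: Fight gives 8, Limit price gives 7, Accommodate gives 10. Proposed Accommodate is best. ✓
The incumbent (cost type high-cost), facing Enter: Fight gives 3, Limit price gives 9, Accommodate gives 7. Proposed Accommodate is not best — profitable deviation exists. ✗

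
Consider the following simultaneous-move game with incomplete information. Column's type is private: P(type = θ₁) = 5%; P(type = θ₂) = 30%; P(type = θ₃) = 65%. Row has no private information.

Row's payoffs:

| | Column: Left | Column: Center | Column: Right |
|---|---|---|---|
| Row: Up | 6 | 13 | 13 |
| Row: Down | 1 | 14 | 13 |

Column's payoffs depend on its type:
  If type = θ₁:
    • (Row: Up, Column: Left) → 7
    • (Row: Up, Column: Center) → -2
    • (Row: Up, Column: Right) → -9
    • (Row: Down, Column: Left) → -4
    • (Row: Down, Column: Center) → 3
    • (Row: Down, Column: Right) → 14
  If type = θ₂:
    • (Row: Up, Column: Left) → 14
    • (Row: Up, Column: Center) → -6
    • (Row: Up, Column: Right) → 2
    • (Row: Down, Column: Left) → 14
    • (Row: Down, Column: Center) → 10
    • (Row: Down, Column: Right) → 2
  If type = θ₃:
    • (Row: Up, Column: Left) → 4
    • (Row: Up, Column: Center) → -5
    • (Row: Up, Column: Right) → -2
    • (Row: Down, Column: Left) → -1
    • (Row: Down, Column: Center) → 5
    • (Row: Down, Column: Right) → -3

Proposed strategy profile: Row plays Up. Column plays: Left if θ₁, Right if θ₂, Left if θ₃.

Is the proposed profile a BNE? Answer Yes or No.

Row plays Up: E[Up] = 0.05·(6) + 0.3·(13) + 0.65·(6) = 8.1; E[Down] = 4.6. Best-responding. ✓
Column (type θ₁), facing Up: Left gives 7, Center gives -2, Right gives -9. Proposed Left is best. ✓
Column (type θ₂), facing Up: Left gives 14, Center gives -6, Right gives 2. Proposed Right is not best — profitable deviation exists. ✗
Column (type θ₃), facing Up: Left gives 4, Center gives -5, Right gives -2. Proposed Left is best. ✓

No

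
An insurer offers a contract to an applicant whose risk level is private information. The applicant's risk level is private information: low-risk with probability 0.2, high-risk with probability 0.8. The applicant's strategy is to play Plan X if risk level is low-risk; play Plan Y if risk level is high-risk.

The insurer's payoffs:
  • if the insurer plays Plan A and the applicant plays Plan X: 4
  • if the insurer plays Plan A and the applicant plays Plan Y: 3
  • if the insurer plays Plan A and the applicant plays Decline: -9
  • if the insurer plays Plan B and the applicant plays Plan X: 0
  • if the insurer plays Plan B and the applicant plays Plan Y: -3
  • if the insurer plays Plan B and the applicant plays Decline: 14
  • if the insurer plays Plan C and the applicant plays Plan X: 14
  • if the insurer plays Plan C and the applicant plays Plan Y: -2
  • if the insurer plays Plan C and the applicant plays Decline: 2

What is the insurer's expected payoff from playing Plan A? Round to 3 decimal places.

E[Plan A] = 0.2·4 + 0.8·3 = 0.8 + 2.4 = 3.2

3.200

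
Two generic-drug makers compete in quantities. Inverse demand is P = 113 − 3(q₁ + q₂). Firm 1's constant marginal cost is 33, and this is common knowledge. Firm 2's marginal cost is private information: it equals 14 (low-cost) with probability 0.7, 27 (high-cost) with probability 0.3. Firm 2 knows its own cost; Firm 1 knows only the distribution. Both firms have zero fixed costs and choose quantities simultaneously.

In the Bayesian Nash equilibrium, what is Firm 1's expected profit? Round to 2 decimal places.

Firm 2 with cost c maximizes (113 − 3(q₁+q₂) − c)·q₂, giving q₂(c) = (113 − c − 3q₁)/6.
E[c₂] = 0.7·14 + 0.3·27 = 17.9
Firm 1's FOC against E[q₂] yields q₁ = (113 − 2·33 + E[c₂])/9 = (113 − 66 + 17.9)/9 = 7.21111.
E[P] = 113 − 3·(q₁ + E[q₂]) = 54.6333; Firm 1's expected profit = (E[P] − 33)·q₁ = (54.6333 − 33)·7.21111 = 156.

156.00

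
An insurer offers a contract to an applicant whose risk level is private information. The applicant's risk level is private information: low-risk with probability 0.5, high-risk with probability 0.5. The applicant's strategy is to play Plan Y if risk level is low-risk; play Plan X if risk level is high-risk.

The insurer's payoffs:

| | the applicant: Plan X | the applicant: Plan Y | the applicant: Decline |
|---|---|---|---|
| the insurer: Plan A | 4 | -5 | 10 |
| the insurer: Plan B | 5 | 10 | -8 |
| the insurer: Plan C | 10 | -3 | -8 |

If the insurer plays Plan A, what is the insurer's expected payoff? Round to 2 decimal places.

Take the expectation over the applicant's risk level, weighting each type's action by its prior probability.
E[Plan A] = 0.5·(-5) + 0.5·4 = (-2.5) + 2 = -0.5

-0.50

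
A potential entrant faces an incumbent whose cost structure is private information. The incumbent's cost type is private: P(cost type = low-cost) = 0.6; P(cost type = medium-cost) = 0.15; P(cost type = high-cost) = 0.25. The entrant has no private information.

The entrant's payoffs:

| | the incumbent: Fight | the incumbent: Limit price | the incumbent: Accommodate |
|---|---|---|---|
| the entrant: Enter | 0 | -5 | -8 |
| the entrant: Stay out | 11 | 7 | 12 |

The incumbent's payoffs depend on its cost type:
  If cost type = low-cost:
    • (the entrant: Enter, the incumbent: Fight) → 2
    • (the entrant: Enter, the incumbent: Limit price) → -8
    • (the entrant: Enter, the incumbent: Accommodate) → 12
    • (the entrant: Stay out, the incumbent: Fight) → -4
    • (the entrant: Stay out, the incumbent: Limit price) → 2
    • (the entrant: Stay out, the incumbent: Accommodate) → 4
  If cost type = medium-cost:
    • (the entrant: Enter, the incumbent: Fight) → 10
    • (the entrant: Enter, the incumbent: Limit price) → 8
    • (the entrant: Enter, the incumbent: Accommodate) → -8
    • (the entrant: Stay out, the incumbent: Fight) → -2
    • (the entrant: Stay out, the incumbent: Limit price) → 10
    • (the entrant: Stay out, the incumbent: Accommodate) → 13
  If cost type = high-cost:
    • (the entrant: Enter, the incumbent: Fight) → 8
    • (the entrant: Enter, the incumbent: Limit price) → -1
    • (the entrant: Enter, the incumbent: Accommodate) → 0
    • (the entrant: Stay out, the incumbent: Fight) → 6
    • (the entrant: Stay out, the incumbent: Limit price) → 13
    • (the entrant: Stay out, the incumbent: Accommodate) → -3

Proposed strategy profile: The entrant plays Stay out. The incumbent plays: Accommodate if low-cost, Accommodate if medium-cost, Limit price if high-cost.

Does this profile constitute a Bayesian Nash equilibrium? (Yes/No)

Yes

The entrant plays Stay out: E[Stay out] = 0.6·(12) + 0.15·(12) + 0.25·(7) = 10.75; E[Enter] = -7.25. Best-responding. ✓
The incumbent (cost type low-cost), facing Stay out: Fight gives -4, Limit price gives 2, Accommodate gives 4. Proposed Accommodate is best. ✓
The incumbent (cost type medium-cost), facing Stay out: Fight gives -2, Limit price gives 10, Accommodate gives 13. Proposed Accommodate is best. ✓
The incumbent (cost type high-cost), facing Stay out: Fight gives 6, Limit price gives 13, Accommodate gives -3. Proposed Limit price is best. ✓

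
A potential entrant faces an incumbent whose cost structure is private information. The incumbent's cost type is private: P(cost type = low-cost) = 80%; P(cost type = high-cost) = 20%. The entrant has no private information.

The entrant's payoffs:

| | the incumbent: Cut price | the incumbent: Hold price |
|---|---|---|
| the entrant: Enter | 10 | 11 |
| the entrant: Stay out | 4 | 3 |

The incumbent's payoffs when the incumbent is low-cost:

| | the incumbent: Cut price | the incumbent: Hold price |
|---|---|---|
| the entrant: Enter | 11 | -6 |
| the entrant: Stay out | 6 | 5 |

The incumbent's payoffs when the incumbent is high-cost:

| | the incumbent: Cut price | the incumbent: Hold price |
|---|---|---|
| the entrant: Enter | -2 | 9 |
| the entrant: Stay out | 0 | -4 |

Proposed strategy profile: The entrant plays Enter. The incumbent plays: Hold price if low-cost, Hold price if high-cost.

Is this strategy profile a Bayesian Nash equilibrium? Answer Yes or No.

The entrant plays Enter: E[Enter] = 0.8·(11) + 0.2·(11) = 11; E[Stay out] = 3. Best-responding. ✓
The incumbent (cost type low-cost), facing Enter: Cut price gives 11, Hold price gives -6. Proposed Hold price is not best — profitable deviation exists. ✗
The incumbent (cost type high-cost), facing Enter: Cut price gives -2, Hold price gives 9. Proposed Hold price is best. ✓

No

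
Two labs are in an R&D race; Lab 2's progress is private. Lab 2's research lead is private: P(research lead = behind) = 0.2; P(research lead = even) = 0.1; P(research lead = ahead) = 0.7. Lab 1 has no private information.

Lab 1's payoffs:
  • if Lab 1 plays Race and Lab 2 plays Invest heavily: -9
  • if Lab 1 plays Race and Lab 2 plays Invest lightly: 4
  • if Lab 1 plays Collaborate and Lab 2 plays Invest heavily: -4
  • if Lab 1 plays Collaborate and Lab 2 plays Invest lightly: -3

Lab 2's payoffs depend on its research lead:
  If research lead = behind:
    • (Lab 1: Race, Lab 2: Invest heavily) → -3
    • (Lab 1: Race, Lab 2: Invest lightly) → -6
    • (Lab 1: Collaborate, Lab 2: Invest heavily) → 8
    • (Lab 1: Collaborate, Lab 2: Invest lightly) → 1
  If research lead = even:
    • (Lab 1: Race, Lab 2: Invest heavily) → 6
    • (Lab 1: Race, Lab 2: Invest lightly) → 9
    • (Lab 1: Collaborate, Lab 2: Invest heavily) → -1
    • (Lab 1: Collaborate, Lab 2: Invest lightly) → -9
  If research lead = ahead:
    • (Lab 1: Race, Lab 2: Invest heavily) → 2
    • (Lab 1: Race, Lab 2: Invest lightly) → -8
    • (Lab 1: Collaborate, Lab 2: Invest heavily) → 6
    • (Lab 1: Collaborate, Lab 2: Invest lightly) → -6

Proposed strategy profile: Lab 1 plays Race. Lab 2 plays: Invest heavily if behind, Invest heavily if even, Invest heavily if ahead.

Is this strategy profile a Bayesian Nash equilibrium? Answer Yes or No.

A profile is a BNE iff every type of every player is best-responding given beliefs about the other side.
Lab 1 plays Race: E[Race] = 0.2·(-9) + 0.1·(-9) + 0.7·(-9) = -9; E[Collaborate] = -4. Not best-responding. ✗
Lab 2 (research lead behind), facing Race: Invest heavily gives -3, Invest lightly gives -6. Proposed Invest heavily is best. ✓
Lab 2 (research lead even), facing Race: Invest heavily gives 6, Invest lightly gives 9. Proposed Invest heavily is not best — profitable deviation exists. ✗
Lab 2 (research lead ahead), facing Race: Invest heavily gives 2, Invest lightly gives -8. Proposed Invest heavily is best. ✓

No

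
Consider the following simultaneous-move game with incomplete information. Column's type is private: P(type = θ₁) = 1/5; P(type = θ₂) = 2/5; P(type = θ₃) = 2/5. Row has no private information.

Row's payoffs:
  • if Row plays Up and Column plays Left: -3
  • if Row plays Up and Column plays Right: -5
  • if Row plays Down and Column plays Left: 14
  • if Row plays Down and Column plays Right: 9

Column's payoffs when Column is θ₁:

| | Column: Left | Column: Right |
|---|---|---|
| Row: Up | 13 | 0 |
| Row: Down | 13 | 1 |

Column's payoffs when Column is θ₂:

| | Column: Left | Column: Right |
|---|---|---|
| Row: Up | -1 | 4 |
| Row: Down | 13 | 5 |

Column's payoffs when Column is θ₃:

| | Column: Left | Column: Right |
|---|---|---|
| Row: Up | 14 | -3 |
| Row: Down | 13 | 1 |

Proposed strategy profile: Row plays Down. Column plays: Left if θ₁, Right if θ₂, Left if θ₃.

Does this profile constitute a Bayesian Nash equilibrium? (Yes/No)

Row plays Down: E[Down] = 1/5·(14) + 2/5·(9) + 2/5·(14) = 12; E[Up] = -19/5. Best-responding. ✓
Column (type θ₁), facing Down: Left gives 13, Right gives 1. Proposed Left is best. ✓
Column (type θ₂), facing Down: Left gives 13, Right gives 5. Proposed Right is not best — profitable deviation exists. ✗
Column (type θ₃), facing Down: Left gives 13, Right gives 1. Proposed Left is best. ✓

No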